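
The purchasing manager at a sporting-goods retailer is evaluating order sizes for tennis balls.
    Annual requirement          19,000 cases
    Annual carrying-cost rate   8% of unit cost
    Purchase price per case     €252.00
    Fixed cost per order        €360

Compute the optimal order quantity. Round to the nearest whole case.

824 cases

H = i·C = 0.08 × €252 = €20.1600 per case-year
2DS/H = 2·19,000·360/20.16 = 678,571.43
EOQ = √678,571.43 ≈ 823.75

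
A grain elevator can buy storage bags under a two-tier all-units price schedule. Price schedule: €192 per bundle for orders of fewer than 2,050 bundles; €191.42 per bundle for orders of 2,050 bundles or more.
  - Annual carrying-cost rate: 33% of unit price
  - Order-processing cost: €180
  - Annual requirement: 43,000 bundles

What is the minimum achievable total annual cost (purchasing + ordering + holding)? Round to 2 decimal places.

H₁ = 33%×€192 = €63.3600;  H₂ = 33%×€191.42 = €63.1686
EOQ₁ = √(2×43,000×180/63.3600) = 494.29  (< 2,050, feasible at tier 1)
EOQ₂ = √(2×43,000×180/63.1686) = 495.03  (< 2,050 → use Q = 2,050 at tier-2 price)
TC(tier 1 (EOQ₁), Q≈494.3) = €8,287,317.93
TC(tier 2, Q≈2,050.0) = €8,299,583.42
Minimum at tier 1 (EOQ₁): €8,287,317.93

€8,287,317.93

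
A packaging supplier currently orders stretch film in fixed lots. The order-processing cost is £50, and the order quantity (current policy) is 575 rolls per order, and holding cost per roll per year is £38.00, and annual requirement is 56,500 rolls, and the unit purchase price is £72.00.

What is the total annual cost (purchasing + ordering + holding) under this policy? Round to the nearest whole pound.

£4,083,838

Ordering: D/Q × S = 56,500/575 × £50 = £4,913.04
Holding:  Q/2 × H = 575/2 × £38 = £10,925.00
Purchase cost = D·C = 56,500 × 72 = £4,068,000.00
Total = £4,913.04 + £10,925.00 + £4,068,000.00 = £4,083,838.04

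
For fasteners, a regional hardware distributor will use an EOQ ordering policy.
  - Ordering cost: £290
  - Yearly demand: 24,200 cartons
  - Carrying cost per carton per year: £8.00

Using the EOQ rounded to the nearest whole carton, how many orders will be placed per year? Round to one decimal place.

Optimal lot size Q* = (2 × 24,200 × £290 / £8)^½ ≈ 1,324.58 → Q = 1,325
N = D/Q = 24,200/1,325 ≈ 18.264 orders/yr

18.3 orders per year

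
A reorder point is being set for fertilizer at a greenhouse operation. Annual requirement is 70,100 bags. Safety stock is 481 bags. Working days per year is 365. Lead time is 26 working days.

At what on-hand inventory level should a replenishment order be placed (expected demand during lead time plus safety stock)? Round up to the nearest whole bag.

5,475 bags

Daily demand d = 70,100 / 365 = 192.055 bags/day
Demand during lead time = 192.055 × 26 = 4,993.42
Reorder point = 4,993.42 + 481 = 5,474.42 → round up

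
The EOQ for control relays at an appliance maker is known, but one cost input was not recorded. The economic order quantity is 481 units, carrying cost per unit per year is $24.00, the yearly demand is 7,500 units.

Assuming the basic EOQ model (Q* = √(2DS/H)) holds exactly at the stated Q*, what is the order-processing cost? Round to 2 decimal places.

$370.18

EOQ relation: Q² = 2DS/H, so rearrange for the unknown.
S = Q²H / (2D) = 481² × 24 / (2 × 7,500) = 370.1776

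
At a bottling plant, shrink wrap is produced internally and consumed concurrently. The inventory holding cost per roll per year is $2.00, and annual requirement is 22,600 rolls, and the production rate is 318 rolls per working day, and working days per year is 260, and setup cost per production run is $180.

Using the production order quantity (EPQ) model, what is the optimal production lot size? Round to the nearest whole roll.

Daily demand d = 22,600/260 = 86.923; p = 318; 1 − d/p = 0.72666
EPQ = √(2DS / (H(1 − d/p)))
    = √(2 × 22,600 × 180 / (2 × 0.72666)) ≈ 2,366.06

2,366 rolls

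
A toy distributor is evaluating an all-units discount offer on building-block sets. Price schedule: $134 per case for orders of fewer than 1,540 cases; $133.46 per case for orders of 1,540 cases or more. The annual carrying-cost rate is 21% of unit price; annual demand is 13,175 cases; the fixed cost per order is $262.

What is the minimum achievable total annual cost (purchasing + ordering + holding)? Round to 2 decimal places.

H₁ = 21%×$134 = $28.1400;  H₂ = 21%×$133.46 = $28.0266
EOQ₁ = √(2×13,175×262/28.1400) = 495.31  (< 1,540, feasible at tier 1)
EOQ₂ = √(2×13,175×262/28.0266) = 496.31  (< 1,540 → use Q = 1,540 at tier-2 price)
TC(tier 1 (EOQ₁), Q≈495.3) = $1,779,388.08
TC(tier 2, Q≈1,540.0) = $1,782,157.44
Minimum at tier 1 (EOQ₁): $1,779,388.08

$1,779,388.08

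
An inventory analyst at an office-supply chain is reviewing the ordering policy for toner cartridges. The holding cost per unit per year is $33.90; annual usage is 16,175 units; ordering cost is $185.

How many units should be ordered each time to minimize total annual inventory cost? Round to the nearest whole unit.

420 units

Q* = √(2·D·S / H) = √(2·16,175·185 / 33.9) = √176,541.3 ≈ 420.17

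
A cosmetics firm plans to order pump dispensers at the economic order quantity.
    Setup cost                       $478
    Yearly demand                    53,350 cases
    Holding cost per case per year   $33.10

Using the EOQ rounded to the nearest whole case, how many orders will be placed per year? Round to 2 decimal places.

Optimal lot size Q* = (2 × 53,350 × $478 / $33.1)^½ ≈ 1,241.32 → Q = 1,241
N = D/Q = 53,350/1,241 ≈ 42.990 orders/yr

42.99 orders per year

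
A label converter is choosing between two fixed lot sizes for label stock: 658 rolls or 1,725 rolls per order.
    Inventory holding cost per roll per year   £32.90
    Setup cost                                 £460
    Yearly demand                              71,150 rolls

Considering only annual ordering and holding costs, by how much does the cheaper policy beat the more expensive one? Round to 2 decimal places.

£13,214.64

For each Q, cost = (D/Q)·S + (Q/2)·H.
TC(658) = (71,150/658)×460 + (658/2)×32.9 = £60,564.22
TC(1,725) = (71,150/1,725)×460 + (1,725/2)×32.9 = £47,349.58
Lots of 1,725 are cheaper by £13,214.64.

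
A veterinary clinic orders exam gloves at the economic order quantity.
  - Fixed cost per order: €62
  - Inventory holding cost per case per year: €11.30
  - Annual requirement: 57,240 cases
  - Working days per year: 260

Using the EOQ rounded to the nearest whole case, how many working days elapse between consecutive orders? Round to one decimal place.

3.6 days

EOQ = √(2DS/H) = √(2 × 57,240 × 62 / 11.3)
    = √(628,120.35) ≈ 792.54 → Q = 793 cases
Days between orders = 260 / (D/Q) = 260 / 72.182 ≈ 3.602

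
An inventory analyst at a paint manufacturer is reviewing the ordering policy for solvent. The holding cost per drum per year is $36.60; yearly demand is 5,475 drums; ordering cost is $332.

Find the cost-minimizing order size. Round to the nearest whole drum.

Q* = √(2·D·S / H) = √(2·5,475·332 / 36.6) = √99,327.9 ≈ 315.16

315 drums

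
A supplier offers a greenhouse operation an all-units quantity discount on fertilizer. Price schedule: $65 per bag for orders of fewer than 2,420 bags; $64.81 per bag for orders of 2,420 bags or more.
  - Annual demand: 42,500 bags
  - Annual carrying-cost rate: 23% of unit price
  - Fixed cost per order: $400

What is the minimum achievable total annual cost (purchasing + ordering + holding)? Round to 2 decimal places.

$2,779,486.42

H₁ = 23%×$65 = $14.9500;  H₂ = 23%×$64.81 = $14.9063
EOQ₁ = √(2×42,500×400/14.9500) = 1,508.06  (< 2,420, feasible at tier 1)
EOQ₂ = √(2×42,500×400/14.9063) = 1,510.27  (< 2,420 → use Q = 2,420 at tier-2 price)
TC(tier 1 (EOQ₁), Q≈1,508.1) = $2,785,045.51
TC(tier 2, Q≈2,420.0) = $2,779,486.42
Minimum at tier 2: $2,779,486.42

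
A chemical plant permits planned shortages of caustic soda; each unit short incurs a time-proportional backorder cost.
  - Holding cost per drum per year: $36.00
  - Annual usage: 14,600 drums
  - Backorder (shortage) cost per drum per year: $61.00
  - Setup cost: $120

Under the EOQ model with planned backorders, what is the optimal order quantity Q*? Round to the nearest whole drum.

393 drums

Basic EOQ = √(2·14,600·120/36) = 311.983
Backorder adjustment √((H+b)/b) = √((36+61)/61) = 1.2610
Q* = 311.983 × 1.2610 ≈ 393.42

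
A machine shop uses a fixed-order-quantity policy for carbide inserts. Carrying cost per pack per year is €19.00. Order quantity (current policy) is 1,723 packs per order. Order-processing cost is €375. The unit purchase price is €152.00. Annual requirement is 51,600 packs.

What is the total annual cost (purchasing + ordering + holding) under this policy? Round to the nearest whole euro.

€7,870,799

Ordering: D/Q × S = 51,600/1,723 × €375 = €11,230.41
Holding:  Q/2 × H = 1,723/2 × €19 = €16,368.50
Purchase cost = D·C = 51,600 × 152 = €7,843,200.00
Total = €11,230.41 + €16,368.50 + €7,843,200.00 = €7,870,798.91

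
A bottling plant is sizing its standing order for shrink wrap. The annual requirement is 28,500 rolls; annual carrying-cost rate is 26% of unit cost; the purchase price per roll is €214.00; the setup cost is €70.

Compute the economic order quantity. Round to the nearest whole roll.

Holding cost per roll per year: H = 26% × €214 = €55.6400
Optimal lot size Q* = (2 × 28,500 × €70 / €55.64)^½ ≈ 267.79

268 rolls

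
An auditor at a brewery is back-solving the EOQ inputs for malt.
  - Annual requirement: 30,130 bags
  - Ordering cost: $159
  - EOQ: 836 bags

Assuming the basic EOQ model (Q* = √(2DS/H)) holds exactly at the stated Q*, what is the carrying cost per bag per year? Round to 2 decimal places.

$13.71

From Q* = √(2DS/H) ⇒ Q*² = 2DS/H.
H = 2DS / Q² = 2 × 30,130 × 159 / 836² = 13.7093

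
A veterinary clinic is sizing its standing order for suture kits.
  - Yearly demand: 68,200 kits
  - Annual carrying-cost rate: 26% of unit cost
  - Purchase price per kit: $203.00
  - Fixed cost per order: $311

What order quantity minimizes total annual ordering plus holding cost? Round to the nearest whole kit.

Carrying cost H = $203 × 26% = $52.7800/kit/yr
Optimal lot size Q* = (2 × 68,200 × $311 / $52.78)^½ ≈ 896.50

897 kits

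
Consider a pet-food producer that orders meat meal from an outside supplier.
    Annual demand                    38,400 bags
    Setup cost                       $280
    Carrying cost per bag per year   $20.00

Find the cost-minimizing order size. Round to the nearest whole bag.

2DS/H = 2·38,400·280/20 = 1,075,200.00
EOQ = √1,075,200.00 ≈ 1,036.92

1,037 bags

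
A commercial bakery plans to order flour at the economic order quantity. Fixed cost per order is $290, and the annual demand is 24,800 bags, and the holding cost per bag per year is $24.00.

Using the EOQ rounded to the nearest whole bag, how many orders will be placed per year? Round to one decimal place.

32.0 orders per year

Optimal lot size Q* = (2 × 24,800 × $290 / $24)^½ ≈ 774.17 → Q = 774
N = D/Q = 24,800/774 ≈ 32.041 orders/yr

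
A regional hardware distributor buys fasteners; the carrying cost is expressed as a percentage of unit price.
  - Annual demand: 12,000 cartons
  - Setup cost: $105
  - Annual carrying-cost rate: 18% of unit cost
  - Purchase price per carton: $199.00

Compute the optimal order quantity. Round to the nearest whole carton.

Carrying cost H = $199 × 18% = $35.8200/carton/yr
EOQ = √(2DS/H) = √(2 × 12,000 × 105 / 35.82)
    = √(70,351.76) ≈ 265.24

265 cartons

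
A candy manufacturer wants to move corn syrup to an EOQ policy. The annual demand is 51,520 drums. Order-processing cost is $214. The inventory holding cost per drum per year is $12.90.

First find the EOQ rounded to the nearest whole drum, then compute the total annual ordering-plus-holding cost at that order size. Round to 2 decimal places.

$16,865.71

EOQ = √(2DS/H) = √(2 × 51,520 × 214 / 12.9)
    = √(1,709,345.74) ≈ 1,307.42 → Q = 1,307 drums
Orders/yr = 51,520/1,307 = 39.419; ordering cost = 39.419 × $214 = $8,435.56
Average inventory = 1,307/2 = 653.5; holding cost = 653.5 × $12.9 = $8,430.15
Total = $8,435.56 + $8,430.15 = $16,865.71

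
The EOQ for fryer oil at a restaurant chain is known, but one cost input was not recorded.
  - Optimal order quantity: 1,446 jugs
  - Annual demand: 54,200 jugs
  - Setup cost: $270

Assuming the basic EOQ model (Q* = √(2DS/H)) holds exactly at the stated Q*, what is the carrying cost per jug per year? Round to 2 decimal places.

EOQ relation: Q² = 2DS/H, so rearrange for the unknown.
H = 2DS / Q² = 2 × 54,200 × 270 / 1,446² = 13.9977

$14.00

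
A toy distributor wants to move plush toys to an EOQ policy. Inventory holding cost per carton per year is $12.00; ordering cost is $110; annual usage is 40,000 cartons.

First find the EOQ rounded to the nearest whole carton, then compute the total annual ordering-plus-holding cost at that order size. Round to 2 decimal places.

Optimal lot size Q* = (2 × 40,000 × $110 / $12)^½ ≈ 856.35 → Q = 856 cartons
Annual ordering cost = (D/Q)·S = (40,000/856) × 110 = $5,140.19
Annual holding cost  = (Q/2)·H = (856/2) × 12 = $5,136.00
Total = $5,140.19 + $5,136.00 = $10,276.19

$10,276.19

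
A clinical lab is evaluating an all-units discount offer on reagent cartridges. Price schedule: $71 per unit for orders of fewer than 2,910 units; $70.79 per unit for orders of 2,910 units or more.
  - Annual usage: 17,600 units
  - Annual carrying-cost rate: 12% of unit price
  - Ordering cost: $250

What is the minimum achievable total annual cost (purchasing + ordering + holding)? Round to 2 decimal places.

H₁ = 12%×$71 = $8.5200;  H₂ = 12%×$70.79 = $8.4948
EOQ₁ = √(2×17,600×250/8.5200) = 1,016.30  (< 2,910, feasible at tier 1)
EOQ₂ = √(2×17,600×250/8.4948) = 1,017.81  (< 2,910 → use Q = 2,910 at tier-2 price)
TC(tier 1 (EOQ₁), Q≈1,016.3) = $1,258,258.87
TC(tier 2, Q≈2,910.0) = $1,259,775.96
Minimum at tier 1 (EOQ₁): $1,258,258.87

$1,258,258.87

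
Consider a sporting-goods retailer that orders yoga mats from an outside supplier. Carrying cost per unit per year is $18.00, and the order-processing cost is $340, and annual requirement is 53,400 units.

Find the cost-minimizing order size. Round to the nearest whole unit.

Q* = √(2·D·S / H) = √(2·53,400·340 / 18) = √2,017,333.3 ≈ 1,420.33

1,420 units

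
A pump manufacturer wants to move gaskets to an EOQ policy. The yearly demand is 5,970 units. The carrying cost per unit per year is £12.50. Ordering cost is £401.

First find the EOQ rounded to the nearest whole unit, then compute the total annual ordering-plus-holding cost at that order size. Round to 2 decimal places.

2DS/H = 2·5,970·401/12.5 = 383,035.20
EOQ = √383,035.20 ≈ 618.90 → Q = 619 units
Orders/yr = 5,970/619 = 9.645; ordering cost = 9.645 × £401 = £3,867.48
Average inventory = 619/2 = 309.5; holding cost = 309.5 × £12.5 = £3,868.75
Total = £3,867.48 + £3,868.75 = £7,736.23

£7,736.23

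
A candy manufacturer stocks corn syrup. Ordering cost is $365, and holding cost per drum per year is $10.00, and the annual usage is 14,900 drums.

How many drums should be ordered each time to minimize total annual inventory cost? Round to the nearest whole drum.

Optimal lot size Q* = (2 × 14,900 × $365 / $10)^½ ≈ 1,042.93

1,043 drums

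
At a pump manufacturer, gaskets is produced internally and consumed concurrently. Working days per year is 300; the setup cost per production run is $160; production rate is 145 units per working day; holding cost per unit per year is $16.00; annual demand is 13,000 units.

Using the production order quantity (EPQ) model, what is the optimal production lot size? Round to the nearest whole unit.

609 units

Daily demand d = 13,000/300 = 43.333; p = 145; 1 − d/p = 0.70115
EPQ = √(2DS / (H(1 − d/p)))
    = √(2 × 13,000 × 160 / (16 × 0.70115)) ≈ 608.95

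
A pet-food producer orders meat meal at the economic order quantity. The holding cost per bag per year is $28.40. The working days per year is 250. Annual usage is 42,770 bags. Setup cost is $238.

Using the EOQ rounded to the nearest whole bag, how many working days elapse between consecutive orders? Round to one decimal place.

EOQ = √(2DS/H) = √(2 × 42,770 × 238 / 28.4)
    = √(716,849.30) ≈ 846.67 → Q = 847 bags
Cycle time = (working days × Q)/D = (250 × 847) / 42,770 = 4.951 days

5.0 days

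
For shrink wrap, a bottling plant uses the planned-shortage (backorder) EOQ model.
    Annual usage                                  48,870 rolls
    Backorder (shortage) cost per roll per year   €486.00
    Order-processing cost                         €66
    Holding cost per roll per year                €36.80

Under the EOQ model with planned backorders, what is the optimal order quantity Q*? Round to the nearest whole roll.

Basic EOQ = √(2·48,870·66/36.8) = 418.682
Backorder adjustment √((H+b)/b) = √((36.8+486)/486) = 1.0372
Q* = 418.682 × 1.0372 ≈ 434.24

434 rolls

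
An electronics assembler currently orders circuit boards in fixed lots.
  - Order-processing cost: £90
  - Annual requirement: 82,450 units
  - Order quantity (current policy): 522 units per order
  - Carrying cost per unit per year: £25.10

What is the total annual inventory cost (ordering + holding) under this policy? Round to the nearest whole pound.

Orders/yr = 82,450/522 = 157.950; ordering cost = 157.950 × £90 = £14,215.52
Average inventory = 522/2 = 261; holding cost = 261 × £25.1 = £6,551.10
Total = £14,215.52 + £6,551.10 = £20,766.62

£20,767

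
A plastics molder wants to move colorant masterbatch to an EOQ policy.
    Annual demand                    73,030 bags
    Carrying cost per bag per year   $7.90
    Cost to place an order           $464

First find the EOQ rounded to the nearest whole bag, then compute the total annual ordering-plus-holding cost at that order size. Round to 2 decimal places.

$23,138.66

Optimal lot size Q* = (2 × 73,030 × $464 / $7.9)^½ ≈ 2,928.94 → Q = 2,929 bags
Orders/yr = 73,030/2,929 = 24.933; ordering cost = 24.933 × $464 = $11,569.11
Average inventory = 2,929/2 = 1464.5; holding cost = 1464.5 × $7.9 = $11,569.55
Total = $11,569.11 + $11,569.55 = $23,138.66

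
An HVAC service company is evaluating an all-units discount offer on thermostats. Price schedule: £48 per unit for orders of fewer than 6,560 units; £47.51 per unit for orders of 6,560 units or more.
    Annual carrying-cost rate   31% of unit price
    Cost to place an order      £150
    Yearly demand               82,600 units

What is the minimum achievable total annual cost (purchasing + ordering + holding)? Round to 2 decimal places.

H₁ = 31%×£48 = £14.8800;  H₂ = 31%×£47.51 = £14.7281
EOQ₁ = √(2×82,600×150/14.8800) = 1,290.47  (< 6,560, feasible at tier 1)
EOQ₂ = √(2×82,600×150/14.7281) = 1,297.11  (< 6,560 → use Q = 6,560 at tier-2 price)
TC(tier 1 (EOQ₁), Q≈1,290.5) = £3,984,002.25
TC(tier 2, Q≈6,560.0) = £3,974,522.89
Minimum at tier 2: £3,974,522.89

£3,974,522.89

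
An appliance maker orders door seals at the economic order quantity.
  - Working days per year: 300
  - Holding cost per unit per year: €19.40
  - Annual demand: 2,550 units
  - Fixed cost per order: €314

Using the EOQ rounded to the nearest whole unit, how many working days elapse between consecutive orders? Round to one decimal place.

2DS/H = 2·2,550·314/19.4 = 82,546.39
EOQ = √82,546.39 ≈ 287.31 → Q = 287 units
Cycle time = (working days × Q)/D = (300 × 287) / 2,550 = 33.765 days

33.8 days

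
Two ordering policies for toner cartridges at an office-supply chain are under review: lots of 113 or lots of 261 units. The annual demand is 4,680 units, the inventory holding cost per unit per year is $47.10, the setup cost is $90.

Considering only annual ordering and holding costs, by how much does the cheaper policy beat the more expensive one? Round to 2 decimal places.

$1,371.76

For each Q, cost = (D/Q)·S + (Q/2)·H.
TC(113) = (4,680/113)×90 + (113/2)×47.1 = $6,388.58
TC(261) = (4,680/261)×90 + (261/2)×47.1 = $7,760.34
|ΔTC| = |$6,388.58 − $7,760.34| = $1,371.76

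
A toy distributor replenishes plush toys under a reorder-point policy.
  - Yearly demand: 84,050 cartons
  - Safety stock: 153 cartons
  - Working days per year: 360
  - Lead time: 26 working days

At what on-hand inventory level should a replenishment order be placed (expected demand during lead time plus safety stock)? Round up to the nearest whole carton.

Daily demand d = 84,050 / 360 = 233.472 cartons/day
Demand during lead time = 233.472 × 26 = 6,070.28
Reorder point = 6,070.28 + 153 = 6,223.28 → round up

6,224 cartons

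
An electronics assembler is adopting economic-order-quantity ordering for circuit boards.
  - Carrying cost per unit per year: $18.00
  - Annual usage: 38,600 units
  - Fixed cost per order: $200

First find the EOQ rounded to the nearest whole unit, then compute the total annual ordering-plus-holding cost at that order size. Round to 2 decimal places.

$16,670.93

Optimal lot size Q* = (2 × 38,600 × $200 / $18)^½ ≈ 926.16 → Q = 926 units
Ordering: D/Q × S = 38,600/926 × $200 = $8,336.93
Holding:  Q/2 × H = 926/2 × $18 = $8,334.00
Total = $8,336.93 + $8,334.00 = $16,670.93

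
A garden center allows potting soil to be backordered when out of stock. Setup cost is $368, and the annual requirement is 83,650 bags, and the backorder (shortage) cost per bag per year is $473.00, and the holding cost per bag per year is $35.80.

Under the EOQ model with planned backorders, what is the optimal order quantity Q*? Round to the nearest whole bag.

Basic EOQ = √(2·83,650·368/35.8) = 1,311.385
Backorder adjustment √((H+b)/b) = √((35.8+473)/473) = 1.0372
Q* = 1,311.385 × 1.0372 ≈ 1,360.11

1,360 bags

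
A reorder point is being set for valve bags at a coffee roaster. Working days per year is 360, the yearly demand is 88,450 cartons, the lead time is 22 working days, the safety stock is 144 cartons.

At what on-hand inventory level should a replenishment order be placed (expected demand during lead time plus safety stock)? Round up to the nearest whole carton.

Daily demand d = 88,450 / 360 = 245.694 cartons/day
Demand during lead time = 245.694 × 22 = 5,405.28
Reorder point = 5,405.28 + 144 = 5,549.28 → round up

5,550 cartons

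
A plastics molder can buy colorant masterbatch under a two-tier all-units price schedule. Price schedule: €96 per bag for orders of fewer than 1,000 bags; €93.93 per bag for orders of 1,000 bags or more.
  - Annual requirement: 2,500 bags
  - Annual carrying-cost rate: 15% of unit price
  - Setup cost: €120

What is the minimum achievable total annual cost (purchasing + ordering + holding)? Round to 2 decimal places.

€242,169.75

H₁ = 15%×€96 = €14.4000;  H₂ = 15%×€93.93 = €14.0895
EOQ₁ = √(2×2,500×120/14.4000) = 204.12  (< 1,000, feasible at tier 1)
EOQ₂ = √(2×2,500×120/14.0895) = 206.36  (< 1,000 → use Q = 1,000 at tier-2 price)
TC(tier 1 (EOQ₁), Q≈204.1) = €242,939.39
TC(tier 2, Q≈1,000.0) = €242,169.75
Minimum at tier 2: €242,169.75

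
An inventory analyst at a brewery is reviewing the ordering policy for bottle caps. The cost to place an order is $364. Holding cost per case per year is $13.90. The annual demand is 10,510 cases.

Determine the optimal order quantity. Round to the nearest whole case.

2DS/H = 2·10,510·364/13.9 = 550,451.80
EOQ = √550,451.80 ≈ 741.92

742 cases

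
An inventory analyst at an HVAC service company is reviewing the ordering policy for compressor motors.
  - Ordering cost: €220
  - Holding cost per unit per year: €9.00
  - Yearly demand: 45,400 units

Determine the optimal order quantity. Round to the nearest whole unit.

2DS/H = 2·45,400·220/9 = 2,219,555.56
EOQ = √2,219,555.56 ≈ 1,489.82

1,490 units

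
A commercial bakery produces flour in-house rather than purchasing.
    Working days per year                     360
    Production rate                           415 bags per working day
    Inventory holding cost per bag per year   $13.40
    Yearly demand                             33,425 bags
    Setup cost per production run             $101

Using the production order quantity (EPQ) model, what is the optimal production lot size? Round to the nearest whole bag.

Daily demand d = 33,425/360 = 92.847; p = 415; 1 − d/p = 0.77627
EPQ = √(2DS / (H(1 − d/p)))
    = √(2 × 33,425 × 101 / (13.4 × 0.77627)) ≈ 805.66

806 bags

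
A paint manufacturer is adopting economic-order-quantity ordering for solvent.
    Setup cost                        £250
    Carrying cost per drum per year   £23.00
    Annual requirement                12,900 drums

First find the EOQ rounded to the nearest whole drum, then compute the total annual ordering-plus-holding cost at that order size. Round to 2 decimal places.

2DS/H = 2·12,900·250/23 = 280,434.78
EOQ = √280,434.78 ≈ 529.56 → Q = 530 drums
Orders/yr = 12,900/530 = 24.340; ordering cost = 24.340 × £250 = £6,084.91
Average inventory = 530/2 = 265; holding cost = 265 × £23 = £6,095.00
Total = £6,084.91 + £6,095.00 = £12,179.91

£12,179.91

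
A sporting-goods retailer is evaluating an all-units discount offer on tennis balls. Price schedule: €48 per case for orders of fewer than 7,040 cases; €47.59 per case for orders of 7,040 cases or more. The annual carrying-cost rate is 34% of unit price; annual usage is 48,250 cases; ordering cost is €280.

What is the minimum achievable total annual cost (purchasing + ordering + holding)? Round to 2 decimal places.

€2,336,999.20

H₁ = 34%×€48 = €16.3200;  H₂ = 34%×€47.59 = €16.1806
EOQ₁ = √(2×48,250×280/16.3200) = 1,286.72  (< 7,040, feasible at tier 1)
EOQ₂ = √(2×48,250×280/16.1806) = 1,292.25  (< 7,040 → use Q = 7,040 at tier-2 price)
TC(tier 1 (EOQ₁), Q≈1,286.7) = €2,336,999.20
TC(tier 2, Q≈7,040.0) = €2,355,092.25
Minimum at tier 1 (EOQ₁): €2,336,999.20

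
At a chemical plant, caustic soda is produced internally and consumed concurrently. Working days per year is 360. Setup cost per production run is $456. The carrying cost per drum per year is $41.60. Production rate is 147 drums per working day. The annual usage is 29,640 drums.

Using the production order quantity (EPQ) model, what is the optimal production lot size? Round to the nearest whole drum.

1,215 drums

d = 29,640/360 = 82.3333 drums/day;  effective holding cost H(1 − d/p) = 41.6·(1 − 82.3333/147) = 18.30023
Q* = √(2DS / H_eff) = √(2·29,640·456 / 18.30023) ≈ 1,215.37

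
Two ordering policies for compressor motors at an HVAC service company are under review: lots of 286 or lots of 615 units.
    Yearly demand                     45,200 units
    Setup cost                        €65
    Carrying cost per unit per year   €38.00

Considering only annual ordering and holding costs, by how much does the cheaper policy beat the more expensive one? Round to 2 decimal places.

€755.51

For each Q, cost = (D/Q)·S + (Q/2)·H.
TC(286) = (45,200/286)×65 + (286/2)×38 = €15,706.73
TC(615) = (45,200/615)×65 + (615/2)×38 = €16,462.24
Cheaper: Q = 286.  Difference = €755.51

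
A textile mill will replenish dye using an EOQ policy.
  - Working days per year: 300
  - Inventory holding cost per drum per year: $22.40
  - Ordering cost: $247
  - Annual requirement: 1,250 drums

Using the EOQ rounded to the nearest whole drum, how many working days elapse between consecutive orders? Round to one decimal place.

39.8 days

Optimal lot size Q* = (2 × 1,250 × $247 / $22.4)^½ ≈ 166.03 → Q = 166 drums
Days between orders = 300 / (D/Q) = 300 / 7.530 ≈ 39.840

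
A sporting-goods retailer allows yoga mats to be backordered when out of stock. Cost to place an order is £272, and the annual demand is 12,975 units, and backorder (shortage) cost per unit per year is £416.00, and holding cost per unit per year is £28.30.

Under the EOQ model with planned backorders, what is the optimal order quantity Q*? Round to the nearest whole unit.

516 units

Basic EOQ = √(2·12,975·272/28.3) = 499.413
Backorder adjustment √((H+b)/b) = √((28.3+416)/416) = 1.0335
Q* = 499.413 × 1.0335 ≈ 516.12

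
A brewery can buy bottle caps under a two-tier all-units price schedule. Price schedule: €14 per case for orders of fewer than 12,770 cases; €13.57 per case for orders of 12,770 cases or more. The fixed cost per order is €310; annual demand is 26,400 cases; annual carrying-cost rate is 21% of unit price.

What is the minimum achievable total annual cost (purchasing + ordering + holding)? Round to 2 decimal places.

H₁ = 21%×€14 = €2.9400;  H₂ = 21%×€13.57 = €2.8497
EOQ₁ = √(2×26,400×310/2.9400) = 2,359.52  (< 12,770, feasible at tier 1)
EOQ₂ = √(2×26,400×310/2.8497) = 2,396.61  (< 12,770 → use Q = 12,770 at tier-2 price)
TC(tier 1 (EOQ₁), Q≈2,359.5) = €376,537.00
TC(tier 2, Q≈12,770.0) = €377,084.21
Minimum at tier 1 (EOQ₁): €376,537.00

€376,537.00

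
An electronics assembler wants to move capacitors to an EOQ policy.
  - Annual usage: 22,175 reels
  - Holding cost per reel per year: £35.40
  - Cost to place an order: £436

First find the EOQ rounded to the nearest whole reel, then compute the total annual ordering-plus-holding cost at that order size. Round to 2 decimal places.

EOQ = √(2DS/H) = √(2 × 22,175 × 436 / 35.4)
    = √(546,231.64) ≈ 739.07 → Q = 739 reels
Ordering: D/Q × S = 22,175/739 × £436 = £13,082.95
Holding:  Q/2 × H = 739/2 × £35.4 = £13,080.30
Total = £13,082.95 + £13,080.30 = £26,163.25

£26,163.25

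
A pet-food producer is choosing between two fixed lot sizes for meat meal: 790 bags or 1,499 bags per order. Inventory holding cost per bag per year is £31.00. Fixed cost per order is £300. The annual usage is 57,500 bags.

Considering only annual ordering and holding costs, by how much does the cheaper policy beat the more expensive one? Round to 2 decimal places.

TC(Q) = (D/Q)S + (Q/2)H
TC(790) = (57,500/790)×300 + (790/2)×31 = £34,080.44
TC(1,499) = (57,500/1,499)×300 + (1,499/2)×31 = £34,742.17
|ΔTC| = |£34,080.44 − £34,742.17| = £661.73

£661.73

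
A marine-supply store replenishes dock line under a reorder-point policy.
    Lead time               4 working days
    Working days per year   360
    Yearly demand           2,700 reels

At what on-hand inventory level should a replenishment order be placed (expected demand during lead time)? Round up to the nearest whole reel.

30 reels

Daily demand d = 2,700 / 360 = 7.500 reels/day
Demand during lead time = 7.500 × 4 = 30.00
Reorder point = 30.00 → round up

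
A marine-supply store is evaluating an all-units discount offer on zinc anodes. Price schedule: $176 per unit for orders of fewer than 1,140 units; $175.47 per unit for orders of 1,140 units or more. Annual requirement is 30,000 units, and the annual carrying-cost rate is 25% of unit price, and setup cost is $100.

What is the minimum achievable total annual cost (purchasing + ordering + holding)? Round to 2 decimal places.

H₁ = 25%×$176 = $44.0000;  H₂ = 25%×$175.47 = $43.8675
EOQ₁ = √(2×30,000×100/44.0000) = 369.27  (< 1,140, feasible at tier 1)
EOQ₂ = √(2×30,000×100/43.8675) = 369.83  (< 1,140 → use Q = 1,140 at tier-2 price)
TC(tier 1 (EOQ₁), Q≈369.3) = $5,296,248.08
TC(tier 2, Q≈1,140.0) = $5,291,736.05
Minimum at tier 2: $5,291,736.05

$5,291,736.05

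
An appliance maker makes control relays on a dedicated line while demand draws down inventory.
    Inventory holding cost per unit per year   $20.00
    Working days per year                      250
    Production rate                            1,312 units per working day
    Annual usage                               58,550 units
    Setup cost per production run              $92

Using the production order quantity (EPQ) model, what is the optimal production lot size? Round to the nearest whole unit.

810 units

d = 58,550/250 = 234.2000 units/day;  effective holding cost H(1 − d/p) = 20·(1 − 234.2000/1312) = 16.42988
Q* = √(2DS / H_eff) = √(2·58,550·92 / 16.42988) ≈ 809.76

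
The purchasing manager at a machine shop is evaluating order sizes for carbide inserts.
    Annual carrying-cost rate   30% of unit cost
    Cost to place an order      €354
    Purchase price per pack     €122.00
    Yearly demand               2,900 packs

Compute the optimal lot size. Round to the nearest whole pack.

Holding cost per pack per year: H = 30% × €122 = €36.6000
EOQ = √(2DS/H) = √(2 × 2,900 × 354 / 36.6)
    = √(56,098.36) ≈ 236.85

237 packs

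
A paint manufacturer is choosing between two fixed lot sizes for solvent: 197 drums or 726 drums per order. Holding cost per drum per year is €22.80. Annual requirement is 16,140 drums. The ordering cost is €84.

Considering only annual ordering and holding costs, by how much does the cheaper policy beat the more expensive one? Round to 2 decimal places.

€1,016.01

TC(Q) = (D/Q)S + (Q/2)H
TC(197) = (16,140/197)×84 + (197/2)×22.8 = €9,127.83
TC(726) = (16,140/726)×84 + (726/2)×22.8 = €10,143.84
|ΔTC| = |€9,127.83 − €10,143.84| = €1,016.01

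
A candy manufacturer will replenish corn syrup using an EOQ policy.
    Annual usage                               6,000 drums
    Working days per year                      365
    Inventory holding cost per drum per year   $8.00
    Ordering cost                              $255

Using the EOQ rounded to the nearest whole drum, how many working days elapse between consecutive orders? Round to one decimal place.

2DS/H = 2·6,000·255/8 = 382,500.00
EOQ = √382,500.00 ≈ 618.47 → Q = 618 drums
Cycle time = (working days × Q)/D = (365 × 618) / 6,000 = 37.595 days

37.6 days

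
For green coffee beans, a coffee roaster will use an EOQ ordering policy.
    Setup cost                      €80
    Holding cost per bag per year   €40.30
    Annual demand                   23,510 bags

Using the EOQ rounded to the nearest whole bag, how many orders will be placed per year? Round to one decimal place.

EOQ = √(2DS/H) = √(2 × 23,510 × 80 / 40.3)
    = √(93,339.95) ≈ 305.52 → Q = 306
Orders per year = D/Q = 23,510 / 306 = 76.830

76.8 orders per year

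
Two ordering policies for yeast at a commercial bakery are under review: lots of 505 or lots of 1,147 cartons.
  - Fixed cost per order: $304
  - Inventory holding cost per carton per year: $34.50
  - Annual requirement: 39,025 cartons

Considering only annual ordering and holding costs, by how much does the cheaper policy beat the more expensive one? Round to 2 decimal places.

Annual cost at Q: ordering D·S/Q plus holding Q·H/2.
TC(505) = (39,025/505)×304 + (505/2)×34.5 = $32,203.53
TC(1,147) = (39,025/1,147)×304 + (1,147/2)×34.5 = $30,128.91
Cheaper: Q = 1,147.  Difference = $2,074.62

$2,074.62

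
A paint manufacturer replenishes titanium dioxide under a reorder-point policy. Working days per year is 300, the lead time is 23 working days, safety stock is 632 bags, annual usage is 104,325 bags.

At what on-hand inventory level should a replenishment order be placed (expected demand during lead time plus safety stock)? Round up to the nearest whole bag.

Daily demand d = 104,325 / 300 = 347.750 bags/day
Demand during lead time = 347.750 × 23 = 7,998.25
Reorder point = 7,998.25 + 632 = 8,630.25 → round up

8,631 bags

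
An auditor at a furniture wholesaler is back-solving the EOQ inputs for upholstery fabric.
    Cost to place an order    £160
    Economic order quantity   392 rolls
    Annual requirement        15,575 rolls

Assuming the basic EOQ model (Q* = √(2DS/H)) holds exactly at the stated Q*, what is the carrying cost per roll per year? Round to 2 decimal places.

£32.43

EOQ relation: Q² = 2DS/H, so rearrange for the unknown.
H = 2DS / Q² = 2 × 15,575 × 160 / 392² = 32.4344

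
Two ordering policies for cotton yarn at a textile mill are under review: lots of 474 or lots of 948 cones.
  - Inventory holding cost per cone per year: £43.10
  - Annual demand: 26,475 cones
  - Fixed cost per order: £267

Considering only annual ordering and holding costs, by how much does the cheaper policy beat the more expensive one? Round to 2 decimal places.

£2,758.13

For each Q, cost = (D/Q)·S + (Q/2)·H.
TC(474) = (26,475/474)×267 + (474/2)×43.1 = £25,127.83
TC(948) = (26,475/948)×267 + (948/2)×43.1 = £27,885.97
|ΔTC| = |£25,127.83 − £27,885.97| = £2,758.13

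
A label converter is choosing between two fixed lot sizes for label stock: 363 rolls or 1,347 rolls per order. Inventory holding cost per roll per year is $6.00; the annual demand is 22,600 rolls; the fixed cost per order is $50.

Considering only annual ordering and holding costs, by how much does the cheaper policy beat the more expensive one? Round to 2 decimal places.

For each Q, cost = (D/Q)·S + (Q/2)·H.
TC(363) = (22,600/363)×50 + (363/2)×6 = $4,201.95
TC(1,347) = (22,600/1,347)×50 + (1,347/2)×6 = $4,879.90
Lots of 363 are cheaper by $677.95.

$677.95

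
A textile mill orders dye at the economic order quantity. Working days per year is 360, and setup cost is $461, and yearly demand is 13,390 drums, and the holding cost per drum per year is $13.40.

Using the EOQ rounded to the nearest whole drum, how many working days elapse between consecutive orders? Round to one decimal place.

2DS/H = 2·13,390·461/13.4 = 921,311.94
EOQ = √921,311.94 ≈ 959.85 → Q = 960 drums
Days between orders = 360 / (D/Q) = 360 / 13.948 ≈ 25.810

25.8 days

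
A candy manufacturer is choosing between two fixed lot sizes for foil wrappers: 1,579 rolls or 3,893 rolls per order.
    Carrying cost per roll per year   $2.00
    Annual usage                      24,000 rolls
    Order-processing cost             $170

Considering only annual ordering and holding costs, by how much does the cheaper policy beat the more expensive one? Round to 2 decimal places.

Annual cost at Q: ordering D·S/Q plus holding Q·H/2.
TC(1,579) = (24,000/1,579)×170 + (1,579/2)×2 = $4,162.91
TC(3,893) = (24,000/3,893)×170 + (3,893/2)×2 = $4,941.03
|ΔTC| = |$4,162.91 − $4,941.03| = $778.12

$778.12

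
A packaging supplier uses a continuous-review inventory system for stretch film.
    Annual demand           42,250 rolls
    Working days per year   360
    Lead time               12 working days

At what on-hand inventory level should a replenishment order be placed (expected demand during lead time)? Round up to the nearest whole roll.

Daily demand d = 42,250 / 360 = 117.361 rolls/day
Demand during lead time = 117.361 × 12 = 1,408.33
Reorder point = 1,408.33 → round up

1,409 rolls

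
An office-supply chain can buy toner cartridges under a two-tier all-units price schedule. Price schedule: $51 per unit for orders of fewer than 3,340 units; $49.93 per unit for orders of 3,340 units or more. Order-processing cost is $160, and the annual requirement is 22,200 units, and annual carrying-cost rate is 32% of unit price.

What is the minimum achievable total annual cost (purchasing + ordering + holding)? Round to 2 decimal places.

H₁ = 32%×$51 = $16.3200;  H₂ = 32%×$49.93 = $15.9776
EOQ₁ = √(2×22,200×160/16.3200) = 659.77  (< 3,340, feasible at tier 1)
EOQ₂ = √(2×22,200×160/15.9776) = 666.80  (< 3,340 → use Q = 3,340 at tier-2 price)
TC(tier 1 (EOQ₁), Q≈659.8) = $1,142,967.42
TC(tier 2, Q≈3,340.0) = $1,136,192.07
Minimum at tier 2: $1,136,192.07

$1,136,192.07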